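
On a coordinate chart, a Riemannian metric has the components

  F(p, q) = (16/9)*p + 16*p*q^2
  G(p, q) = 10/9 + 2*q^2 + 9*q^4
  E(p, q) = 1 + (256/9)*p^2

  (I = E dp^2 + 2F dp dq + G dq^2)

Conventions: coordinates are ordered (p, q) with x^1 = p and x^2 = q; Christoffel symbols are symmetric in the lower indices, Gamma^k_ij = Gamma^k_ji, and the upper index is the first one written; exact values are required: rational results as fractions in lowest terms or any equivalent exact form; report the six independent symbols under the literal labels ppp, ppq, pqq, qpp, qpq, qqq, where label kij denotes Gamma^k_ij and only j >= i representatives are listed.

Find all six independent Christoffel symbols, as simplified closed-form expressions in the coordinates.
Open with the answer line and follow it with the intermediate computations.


Answer: Gamma_ppp = 256*p/(256*p^2 + 81*q^4 + 18*q^2 + 10), Gamma_ppq = 0, Gamma_pqq = 288*p*q/(256*p^2 + 81*q^4 + 18*q^2 + 10), Gamma_qpp = (144*q^2 + 16)/(256*p^2 + 81*q^4 + 18*q^2 + 10), Gamma_qpq = 0, Gamma_qqq = (162*q^3 + 18*q)/(256*p^2 + 81*q^4 + 18*q^2 + 10)

E = 1 + (256/9)*p^2; F = (16/9)*p + 16*p*q^2; G = 10/9 + 2*q^2 + 9*q^4
Gamma^k_ij = (1/2) g^{kl} (d_i g_jl + d_j g_il - d_l g_ij), with g^inv = (1/(EG-F^2)) [[G, -F], [-F, E]]
first partials: E_p = (512/9)*p, E_q = 0, F_p = 16/9 + 16*q^2, F_q = 32*p*q, G_p = 0, G_q = 4*q + 36*q^3
D = EG - F^2 = 10/9 + 2*q^2 + (256/9)*p^2 + 9*q^4
expanded: Gamma^p_pp = (G E_p - 2F F_p + F E_q)/(2D), Gamma^p_pq = (G E_q - F G_p)/(2D), Gamma^p_qq = (2G F_q - G G_p - F G_q)/(2D), Gamma^q_pp = (2E F_p - E E_q - F E_p)/(2D), Gamma^q_pq = (E G_p - F E_q)/(2D), Gamma^q_qq = (E G_q - 2F F_q + F G_p)/(2D); substitute and cancel common factors


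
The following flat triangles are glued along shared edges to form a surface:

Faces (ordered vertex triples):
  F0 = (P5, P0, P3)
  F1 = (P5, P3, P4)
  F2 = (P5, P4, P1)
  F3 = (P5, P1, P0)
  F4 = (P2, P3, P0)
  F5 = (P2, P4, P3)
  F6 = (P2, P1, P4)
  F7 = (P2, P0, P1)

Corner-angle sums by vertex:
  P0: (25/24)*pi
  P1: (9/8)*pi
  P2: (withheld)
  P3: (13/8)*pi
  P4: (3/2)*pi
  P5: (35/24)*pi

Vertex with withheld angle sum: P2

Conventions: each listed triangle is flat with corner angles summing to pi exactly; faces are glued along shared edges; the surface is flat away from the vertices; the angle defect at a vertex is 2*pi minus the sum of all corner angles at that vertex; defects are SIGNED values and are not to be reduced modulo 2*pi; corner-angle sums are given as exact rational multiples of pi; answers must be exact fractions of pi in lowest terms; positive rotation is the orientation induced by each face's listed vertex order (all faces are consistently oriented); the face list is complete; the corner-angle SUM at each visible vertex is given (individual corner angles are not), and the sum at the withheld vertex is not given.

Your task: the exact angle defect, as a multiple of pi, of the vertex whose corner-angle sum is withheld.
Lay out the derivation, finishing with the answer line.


V = 6, E = 12, F = 8; chi = V - E + F = 2
Gauss-Bonnet: total defect = 2*pi*chi = 4*pi; visible defects sum to (13/4)*pi

Answer: defect(P2) = (3/4)*pi


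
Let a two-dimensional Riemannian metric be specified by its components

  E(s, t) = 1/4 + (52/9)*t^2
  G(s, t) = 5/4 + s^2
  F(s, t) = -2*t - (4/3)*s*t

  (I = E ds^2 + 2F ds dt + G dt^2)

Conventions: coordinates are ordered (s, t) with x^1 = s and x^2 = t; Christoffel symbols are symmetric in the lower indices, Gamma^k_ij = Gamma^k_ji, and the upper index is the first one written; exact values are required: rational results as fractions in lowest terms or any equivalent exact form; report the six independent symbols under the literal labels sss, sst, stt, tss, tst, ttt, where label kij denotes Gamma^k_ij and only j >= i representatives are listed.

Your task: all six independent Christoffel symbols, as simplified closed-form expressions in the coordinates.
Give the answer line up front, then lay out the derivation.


Answer: Gamma_sss = (-4096*s*t^2 - 6144*t^2)/(1728*s^2*t^2 + 108*s^2 - 2304*s*t^2 + 1392*t^2 + 135), Gamma_sst = (1024*s^2*t + 288*s*t + 1040*t)/(576*s^2*t^2 + 36*s^2 - 768*s*t^2 + 464*t^2 + 45), Gamma_stt = (-336*s^3 - 288*s^2 - 420*s - 360)/(576*s^2*t^2 + 36*s^2 - 768*s*t^2 + 464*t^2 + 45), Gamma_tss = (-53248*t^3 - 2304*t)/(5184*s^2*t^2 + 324*s^2 - 6912*s*t^2 + 4176*t^2 + 405), Gamma_tst = (5824*s*t^2 + 108*s + 4992*t^2)/(1728*s^2*t^2 + 108*s^2 - 2304*s*t^2 + 1392*t^2 + 135), Gamma_ttt = (-448*s^2*t - 1056*s*t - 576*t)/(576*s^2*t^2 + 36*s^2 - 768*s*t^2 + 464*t^2 + 45)

E = 1/4 + (52/9)*t^2; F = -2*t - (4/3)*s*t; G = 5/4 + s^2
Gamma^k_ij = (1/2) g^{kl} (d_i g_jl + d_j g_il - d_l g_ij), with g^inv = (1/(EG-F^2)) [[G, -F], [-F, E]]
first partials: E_s = 0, E_t = (104/9)*t, F_s = -(4/3)*t, F_t = -2 - (4/3)*s, G_s = 2*s, G_t = 0
D = EG - F^2 = 5/16 + (29/9)*t^2 + (1/4)*s^2 - (16/3)*s*t^2 + 4*s^2*t^2
expanded: Gamma^s_ss = (G E_s - 2F F_s + F E_t)/(2D), Gamma^s_st = (G E_t - F G_s)/(2D), Gamma^s_tt = (2G F_t - G G_s - F G_t)/(2D), Gamma^t_ss = (2E F_s - E E_t - F E_s)/(2D), Gamma^t_st = (E G_s - F E_t)/(2D), Gamma^t_tt = (E G_t - 2F F_t + F G_s)/(2D); substitute and cancel common factors


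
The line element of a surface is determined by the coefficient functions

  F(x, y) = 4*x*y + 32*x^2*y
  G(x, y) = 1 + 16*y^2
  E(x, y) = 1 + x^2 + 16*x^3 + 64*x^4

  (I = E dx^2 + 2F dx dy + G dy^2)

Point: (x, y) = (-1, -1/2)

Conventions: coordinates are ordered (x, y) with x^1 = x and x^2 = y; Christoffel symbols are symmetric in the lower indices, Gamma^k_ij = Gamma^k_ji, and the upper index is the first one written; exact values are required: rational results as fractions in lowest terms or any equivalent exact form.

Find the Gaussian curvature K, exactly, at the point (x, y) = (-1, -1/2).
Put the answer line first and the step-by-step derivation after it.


Answer: K = -5/243

E = 50, F = -14, G = 5, EG - F^2 = 54 at the point
E_x = -210, E_y = 0, F_x = 30, F_y = 28, G_x = 0, G_y = -16
E_yy = 0, F_xy = -60, G_xx = 0
Apply the Brioschi formula K = (det M1 - det M2)/(EG - F^2)^2 over the derivative matrices of E, F, G.
M1 = [[-E_yy/2 + F_xy - G_xx/2, E_x/2, F_x - E_y/2], [F_y - G_x/2, E, F], [G_y/2, F, G]] = [[-60, -105, 30], [28, 50, -14], [-8, -14, 5]]; det M1 = -60
M2 = [[0, E_y/2, G_x/2], [E_y/2, E, F], [G_x/2, F, G]] = [[0, 0, 0], [0, 50, -14], [0, -14, 5]]; det M2 = 0
det M1 - det M2 = -60; K = -60 / (54)^2 = -5/243


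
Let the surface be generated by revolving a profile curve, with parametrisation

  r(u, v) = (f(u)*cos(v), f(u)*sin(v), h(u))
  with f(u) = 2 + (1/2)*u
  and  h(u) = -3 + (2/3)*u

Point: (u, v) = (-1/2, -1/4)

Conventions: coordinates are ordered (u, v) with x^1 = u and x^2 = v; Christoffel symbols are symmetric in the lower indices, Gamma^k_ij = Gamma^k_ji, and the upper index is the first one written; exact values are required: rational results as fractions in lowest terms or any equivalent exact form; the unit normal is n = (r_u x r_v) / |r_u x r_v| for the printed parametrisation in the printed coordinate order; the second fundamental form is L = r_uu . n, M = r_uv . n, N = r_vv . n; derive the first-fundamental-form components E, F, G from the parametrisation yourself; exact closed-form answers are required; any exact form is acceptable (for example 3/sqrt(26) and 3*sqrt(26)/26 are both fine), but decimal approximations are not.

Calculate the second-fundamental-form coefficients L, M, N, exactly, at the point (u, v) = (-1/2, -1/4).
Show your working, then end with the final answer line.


f = 7/4, f' = 1/2, f'' = 0, h' = 2/3, h'' = 0
E = 25/36, F = 0, G = 49/16; answer radicand W^2 = 25/36
unnormalised second-form numerators: l = 0, m = 0, n = 7/6; L = l/sqrt(25/36), and similarly M = m/sqrt(W^2), N = n/sqrt(W^2)

Answer: L = 0, M = 0, N = 7/5


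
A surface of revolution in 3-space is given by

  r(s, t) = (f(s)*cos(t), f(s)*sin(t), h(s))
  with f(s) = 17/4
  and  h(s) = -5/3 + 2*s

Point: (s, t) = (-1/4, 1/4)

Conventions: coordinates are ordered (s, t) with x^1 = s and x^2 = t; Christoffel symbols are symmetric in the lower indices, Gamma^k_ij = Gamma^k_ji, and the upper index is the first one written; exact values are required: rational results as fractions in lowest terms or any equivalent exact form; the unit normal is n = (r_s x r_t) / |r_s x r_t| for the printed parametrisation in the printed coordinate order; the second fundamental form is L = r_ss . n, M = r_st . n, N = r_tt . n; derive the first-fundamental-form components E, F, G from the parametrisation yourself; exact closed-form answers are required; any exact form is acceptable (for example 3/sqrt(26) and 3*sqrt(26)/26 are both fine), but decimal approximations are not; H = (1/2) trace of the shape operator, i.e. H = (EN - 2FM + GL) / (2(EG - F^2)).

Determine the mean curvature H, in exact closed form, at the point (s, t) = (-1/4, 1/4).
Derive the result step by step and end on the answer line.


f = 17/4, f' = 0, f'' = 0, h' = 2, h'' = 0
E = 4, F = 0, G = 289/16; answer radicand W^2 = 4
unnormalised second-form numerators: l = 0, m = 0, n = 17/2; L = l/sqrt(4), and similarly M = m/sqrt(W^2), N = n/sqrt(W^2)
H = (E*n - 2*F*m + G*l) / (2*(EG - F^2)*sqrt(W^2)); E*n - 2*F*m + G*l = 34, EG - F^2 = 289/4, so H = (4/17)/sqrt(4)

Answer: H = 2/17


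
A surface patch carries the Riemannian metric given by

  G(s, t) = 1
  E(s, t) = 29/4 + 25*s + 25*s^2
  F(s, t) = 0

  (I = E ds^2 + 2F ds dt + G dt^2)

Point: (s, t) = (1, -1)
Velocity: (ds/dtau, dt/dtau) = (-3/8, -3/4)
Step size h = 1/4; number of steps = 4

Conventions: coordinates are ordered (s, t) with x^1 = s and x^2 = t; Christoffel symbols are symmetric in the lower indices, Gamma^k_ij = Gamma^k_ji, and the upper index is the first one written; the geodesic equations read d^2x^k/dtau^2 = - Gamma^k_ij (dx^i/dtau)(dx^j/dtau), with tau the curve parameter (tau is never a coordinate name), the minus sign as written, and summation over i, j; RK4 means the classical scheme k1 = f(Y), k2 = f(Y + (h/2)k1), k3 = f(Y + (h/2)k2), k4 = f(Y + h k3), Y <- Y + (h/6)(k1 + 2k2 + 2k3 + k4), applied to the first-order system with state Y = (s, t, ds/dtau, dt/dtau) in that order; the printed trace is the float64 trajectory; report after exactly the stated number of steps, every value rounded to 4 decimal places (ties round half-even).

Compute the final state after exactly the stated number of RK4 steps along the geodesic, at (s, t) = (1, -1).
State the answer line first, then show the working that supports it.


Answer: s = 0.5624, t = -1.7500, ds/dtau = -0.5249, dt/dtau = -0.7500

f(Y) = (ds/dtau, dt/dtau, -Gamma^s_ij Y'^i Y'^j, -Gamma^t_ij Y'^i Y'^j) with the Gammas evaluated at the stage position; h = 0.250000; intermediate values shown to 6 dp
step 0: s = 1.0000, t = -1.0000, ds/dtau = -0.3750, dt/dtau = -0.7500
step 1:
  k1: at (s, t) = (1.000000, -1.000000), (ds/dtau, dt/dtau) = (-0.375000, -0.750000); Gamma_sss = 0.655022, Gamma_sst = 0.000000, Gamma_stt = 0.000000, Gamma_tss = 0.000000, Gamma_tst = 0.000000, Gamma_ttt = 0.000000; k1 = (-0.375000, -0.750000, -0.092112, 0.000000)
  k2: at (s, t) = (0.953125, -1.093750), (ds/dtau, dt/dtau) = (-0.386514, -0.750000); Gamma_sss = 0.675378, Gamma_sst = 0.000000, Gamma_stt = 0.000000, Gamma_tss = 0.000000, Gamma_tst = 0.000000, Gamma_ttt = 0.000000; k2 = (-0.386514, -0.750000, -0.100897, 0.000000)
  k3: at (s, t) = (0.951686, -1.093750), (ds/dtau, dt/dtau) = (-0.387612, -0.750000); Gamma_sss = 0.676023, Gamma_sst = 0.000000, Gamma_stt = 0.000000, Gamma_tss = 0.000000, Gamma_tst = 0.000000, Gamma_ttt = 0.000000; k3 = (-0.387612, -0.750000, -0.101568, 0.000000)
  k4: at (s, t) = (0.903097, -1.187500), (ds/dtau, dt/dtau) = (-0.400392, -0.750000); Gamma_sss = 0.698517, Gamma_sst = 0.000000, Gamma_stt = 0.000000, Gamma_tss = 0.000000, Gamma_tst = 0.000000, Gamma_ttt = 0.000000; k4 = (-0.400392, -0.750000, -0.111982, 0.000000)
  Y <- Y + (h/6)(k1 + 2k2 + 2k3 + k4): s = 0.9032, t = -1.1875, ds/dtau = -0.4004, dt/dtau = -0.7500
step 2:
  k1: at (s, t) = (0.903181, -1.187500), (ds/dtau, dt/dtau) = (-0.400376, -0.750000); Gamma_sss = 0.698476, Gamma_sst = 0.000000, Gamma_stt = 0.000000, Gamma_tss = 0.000000, Gamma_tst = 0.000000, Gamma_ttt = 0.000000; k1 = (-0.400376, -0.750000, -0.111966, 0.000000)
  k2: at (s, t) = (0.853134, -1.281250), (ds/dtau, dt/dtau) = (-0.414372, -0.750000); Gamma_sss = 0.723225, Gamma_sst = 0.000000, Gamma_stt = 0.000000, Gamma_tss = 0.000000, Gamma_tst = 0.000000, Gamma_ttt = 0.000000; k2 = (-0.414372, -0.750000, -0.124181, 0.000000)
  k3: at (s, t) = (0.851385, -1.281250), (ds/dtau, dt/dtau) = (-0.415899, -0.750000); Gamma_sss = 0.724121, Gamma_sst = 0.000000, Gamma_stt = 0.000000, Gamma_tss = 0.000000, Gamma_tst = 0.000000, Gamma_ttt = 0.000000; k3 = (-0.415899, -0.750000, -0.125252, 0.000000)
  k4: at (s, t) = (0.799207, -1.375000), (ds/dtau, dt/dtau) = (-0.431689, -0.750000); Gamma_sss = 0.751883, Gamma_sst = 0.000000, Gamma_stt = 0.000000, Gamma_tss = 0.000000, Gamma_tst = 0.000000, Gamma_ttt = 0.000000; k4 = (-0.431689, -0.750000, -0.140117, 0.000000)
  Y <- Y + (h/6)(k1 + 2k2 + 2k3 + k4): s = 0.7993, t = -1.3750, ds/dtau = -0.4317, dt/dtau = -0.7500
step 3:
  k1: at (s, t) = (0.799323, -1.375000), (ds/dtau, dt/dtau) = (-0.431666, -0.750000); Gamma_sss = 0.751819, Gamma_sst = 0.000000, Gamma_stt = 0.000000, Gamma_tss = 0.000000, Gamma_tst = 0.000000, Gamma_ttt = 0.000000; k1 = (-0.431666, -0.750000, -0.140090, 0.000000)
  k2: at (s, t) = (0.745365, -1.468750), (ds/dtau, dt/dtau) = (-0.449177, -0.750000); Gamma_sss = 0.782789, Gamma_sst = 0.000000, Gamma_stt = 0.000000, Gamma_tss = 0.000000, Gamma_tst = 0.000000, Gamma_ttt = 0.000000; k2 = (-0.449177, -0.750000, -0.157935, 0.000000)
  k3: at (s, t) = (0.743176, -1.468750), (ds/dtau, dt/dtau) = (-0.451407, -0.750000); Gamma_sss = 0.784098, Gamma_sst = 0.000000, Gamma_stt = 0.000000, Gamma_tss = 0.000000, Gamma_tst = 0.000000, Gamma_ttt = 0.000000; k3 = (-0.451407, -0.750000, -0.159775, 0.000000)
  k4: at (s, t) = (0.686471, -1.562500), (ds/dtau, dt/dtau) = (-0.471609, -0.750000); Gamma_sss = 0.819548, Gamma_sst = 0.000000, Gamma_stt = 0.000000, Gamma_tss = 0.000000, Gamma_tst = 0.000000, Gamma_ttt = 0.000000; k4 = (-0.471609, -0.750000, -0.182280, 0.000000)
  Y <- Y + (h/6)(k1 + 2k2 + 2k3 + k4): s = 0.6866, t = -1.5625, ds/dtau = -0.4716, dt/dtau = -0.7500
step 4:
  k1: at (s, t) = (0.686638, -1.562500), (ds/dtau, dt/dtau) = (-0.471573, -0.750000); Gamma_sss = 0.819439, Gamma_sst = 0.000000, Gamma_stt = 0.000000, Gamma_tss = 0.000000, Gamma_tst = 0.000000, Gamma_ttt = 0.000000; k1 = (-0.471573, -0.750000, -0.182228, 0.000000)
  k2: at (s, t) = (0.627691, -1.656250), (ds/dtau, dt/dtau) = (-0.494352, -0.750000); Gamma_sss = 0.859726, Gamma_sst = 0.000000, Gamma_stt = 0.000000, Gamma_tss = 0.000000, Gamma_tst = 0.000000, Gamma_ttt = 0.000000; k2 = (-0.494352, -0.750000, -0.210103, 0.000000)
  k3: at (s, t) = (0.624844, -1.656250), (ds/dtau, dt/dtau) = (-0.497836, -0.750000); Gamma_sss = 0.861769, Gamma_sst = 0.000000, Gamma_stt = 0.000000, Gamma_tss = 0.000000, Gamma_tst = 0.000000, Gamma_ttt = 0.000000; k3 = (-0.497836, -0.750000, -0.213582, 0.000000)
  k4: at (s, t) = (0.562179, -1.750000), (ds/dtau, dt/dtau) = (-0.524969, -0.750000); Gamma_sss = 0.909226, Gamma_sst = 0.000000, Gamma_stt = 0.000000, Gamma_tss = 0.000000, Gamma_tst = 0.000000, Gamma_ttt = 0.000000; k4 = (-0.524969, -0.750000, -0.250576, 0.000000)
  Y <- Y + (h/6)(k1 + 2k2 + 2k3 + k4): s = 0.5624, t = -1.7500, ds/dtau = -0.5249, dt/dtau = -0.7500


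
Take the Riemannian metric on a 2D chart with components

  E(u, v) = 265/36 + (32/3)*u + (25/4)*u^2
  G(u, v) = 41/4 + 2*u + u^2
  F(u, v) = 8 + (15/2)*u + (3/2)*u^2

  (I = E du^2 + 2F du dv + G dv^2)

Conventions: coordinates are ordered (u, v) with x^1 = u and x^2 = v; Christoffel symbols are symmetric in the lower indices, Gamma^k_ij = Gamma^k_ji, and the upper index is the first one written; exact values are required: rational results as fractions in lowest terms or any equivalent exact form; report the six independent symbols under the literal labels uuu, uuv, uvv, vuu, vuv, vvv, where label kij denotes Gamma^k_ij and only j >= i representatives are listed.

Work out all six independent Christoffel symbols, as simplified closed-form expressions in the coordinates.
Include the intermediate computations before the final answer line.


E = 265/36 + (32/3)*u + (25/4)*u^2; F = 8 + (15/2)*u + (3/2)*u^2; G = 41/4 + 2*u + u^2
Gamma^k_ij = (1/2) g^{kl} (d_i g_jl + d_j g_il - d_l g_ij), with g^inv = (1/(EG-F^2)) [[G, -F], [-F, E]]
first partials: E_u = 32/3 + (25/2)*u, E_v = 0, F_u = 15/2 + 3*u, F_v = 0, G_u = 2 + 2*u, G_v = 0
D = EG - F^2 = 1649/144 + (73/18)*u + (1801/144)*u^2 + (2/3)*u^3 + 4*u^4
expanded: Gamma^u_uu = (G E_u - 2F F_u + F E_v)/(2D), Gamma^u_uv = (G E_v - F G_u)/(2D), Gamma^u_vv = (2G F_v - G G_u - F G_v)/(2D), Gamma^v_uu = (2E F_u - E E_v - F E_u)/(2D), Gamma^v_uv = (E G_u - F E_v)/(2D), Gamma^v_vv = (E G_v - 2F F_v + F G_u)/(2D); substitute and cancel common factors

Answer: Gamma_uuu = (252*u^3 - 2292*u^2 - 795*u - 768)/(576*u^4 + 96*u^3 + 1801*u^2 + 584*u + 1649), Gamma_uuv = (-216*u^3 - 1296*u^2 - 2232*u - 1152)/(576*u^4 + 96*u^3 + 1801*u^2 + 584*u + 1649), Gamma_uvv = (-144*u^3 - 432*u^2 - 1764*u - 1476)/(576*u^4 + 96*u^3 + 1801*u^2 + 584*u + 1649), Gamma_vuu = (1350*u^3 + 3456*u^2 + 1740*u + 1806)/(576*u^4 + 96*u^3 + 1801*u^2 + 584*u + 1649), Gamma_vuv = (900*u^3 + 2436*u^2 + 2596*u + 1060)/(576*u^4 + 96*u^3 + 1801*u^2 + 584*u + 1649), Gamma_vvv = (216*u^3 + 1296*u^2 + 2232*u + 1152)/(576*u^4 + 96*u^3 + 1801*u^2 + 584*u + 1649)


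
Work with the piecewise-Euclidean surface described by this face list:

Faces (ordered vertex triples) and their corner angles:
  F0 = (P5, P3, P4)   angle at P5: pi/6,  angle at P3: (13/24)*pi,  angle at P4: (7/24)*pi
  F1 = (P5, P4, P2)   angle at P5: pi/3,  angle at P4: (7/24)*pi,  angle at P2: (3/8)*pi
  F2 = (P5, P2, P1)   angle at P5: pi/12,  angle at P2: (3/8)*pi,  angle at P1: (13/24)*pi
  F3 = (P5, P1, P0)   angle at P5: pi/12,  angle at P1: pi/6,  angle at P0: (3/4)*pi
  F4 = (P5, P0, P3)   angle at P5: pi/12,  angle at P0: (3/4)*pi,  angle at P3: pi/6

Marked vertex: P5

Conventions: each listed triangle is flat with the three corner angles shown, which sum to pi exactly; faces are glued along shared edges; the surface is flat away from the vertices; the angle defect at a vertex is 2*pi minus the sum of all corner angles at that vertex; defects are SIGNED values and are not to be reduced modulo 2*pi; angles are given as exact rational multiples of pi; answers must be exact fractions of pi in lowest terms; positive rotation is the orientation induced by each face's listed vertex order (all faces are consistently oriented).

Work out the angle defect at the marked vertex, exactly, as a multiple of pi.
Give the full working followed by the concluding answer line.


Sum of corner angles at P5: (3/4)*pi
defect = 2*pi - (3/4)*pi

Answer: defect(P5) = (5/4)*pi


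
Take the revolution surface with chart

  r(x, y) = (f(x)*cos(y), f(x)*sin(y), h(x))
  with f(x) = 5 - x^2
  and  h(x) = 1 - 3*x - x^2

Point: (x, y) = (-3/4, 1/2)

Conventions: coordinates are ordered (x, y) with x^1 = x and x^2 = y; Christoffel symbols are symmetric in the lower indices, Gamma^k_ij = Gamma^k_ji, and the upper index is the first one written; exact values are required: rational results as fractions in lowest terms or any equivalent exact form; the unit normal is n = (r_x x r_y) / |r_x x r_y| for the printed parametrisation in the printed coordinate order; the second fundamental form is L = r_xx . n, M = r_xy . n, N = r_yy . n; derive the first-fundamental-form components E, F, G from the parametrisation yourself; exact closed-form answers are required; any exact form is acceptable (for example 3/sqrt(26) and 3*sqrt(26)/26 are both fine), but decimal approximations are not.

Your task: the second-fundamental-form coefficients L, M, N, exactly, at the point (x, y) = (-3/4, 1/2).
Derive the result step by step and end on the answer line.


f = 71/16, f' = 3/2, f'' = -2, h' = -3/2, h'' = -2
E = 9/2, F = 0, G = 5041/256; answer radicand W^2 = 9/2
unnormalised second-form numerators: l = -6, m = 0, n = -213/32; L = l/sqrt(9/2), and similarly M = m/sqrt(W^2), N = n/sqrt(W^2)

Answer: L = -2*sqrt(2), M = 0, N = -71*sqrt(2)/32


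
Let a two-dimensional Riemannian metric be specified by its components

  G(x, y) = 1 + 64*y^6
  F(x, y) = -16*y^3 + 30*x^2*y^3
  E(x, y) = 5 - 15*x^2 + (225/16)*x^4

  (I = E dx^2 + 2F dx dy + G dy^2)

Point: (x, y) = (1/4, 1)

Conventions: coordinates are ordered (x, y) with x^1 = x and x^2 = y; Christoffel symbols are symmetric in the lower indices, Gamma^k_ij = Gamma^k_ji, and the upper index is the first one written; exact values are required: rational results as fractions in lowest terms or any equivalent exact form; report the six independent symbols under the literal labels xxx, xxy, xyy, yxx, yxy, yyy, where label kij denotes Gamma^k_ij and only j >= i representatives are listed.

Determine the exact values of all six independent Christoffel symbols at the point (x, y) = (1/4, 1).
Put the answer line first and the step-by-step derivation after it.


Answer: Gamma_xxx = -4520/93003, Gamma_xxy = 0, Gamma_xyy = -57856/93003, Gamma_yxx = 20480/93003, Gamma_yxy = 0, Gamma_yyy = 262144/93003

E = 16865/4096, F = -113/8, G = 65 at the point
E_x = -1695/256, E_y = 0, F_x = 15, F_y = -339/8, G_x = 0, G_y = 384
EG - F^2 = 279009/4096;  g^inv = (4096/279009) * [[65, 113/8], [113/8, 16865/4096]]
first-kind symbols [ij,l] = (1/2)(d_i g_jl + d_j g_il - d_l g_ij): [xx,x] = E_x/2 = -1695/512, [xx,y] = F_x - E_y/2 = 15, [xy,x] = E_y/2 = 0, [xy,y] = G_x/2 = 0, [yy,x] = F_y - G_x/2 = -339/8, [yy,y] = G_y/2 = 192
Gamma^x_ij = (G*[ij,x] - F*[ij,y])/(EG - F^2), Gamma^y_ij = (E*[ij,y] - F*[ij,x])/(EG - F^2)


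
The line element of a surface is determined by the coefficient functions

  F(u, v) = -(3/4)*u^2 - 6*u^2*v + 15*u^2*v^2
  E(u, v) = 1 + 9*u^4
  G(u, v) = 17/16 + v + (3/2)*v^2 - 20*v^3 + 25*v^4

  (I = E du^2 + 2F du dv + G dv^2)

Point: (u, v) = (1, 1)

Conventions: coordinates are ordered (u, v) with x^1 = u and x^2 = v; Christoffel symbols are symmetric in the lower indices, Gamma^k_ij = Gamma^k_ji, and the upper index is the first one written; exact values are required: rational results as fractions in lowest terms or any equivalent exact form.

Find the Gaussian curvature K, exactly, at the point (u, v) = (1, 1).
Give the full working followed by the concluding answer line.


E = 10, F = 33/4, G = 137/16, EG - F^2 = 281/16 at the point
E_u = 36, E_v = 0, F_u = 33/2, F_v = 24, G_u = 0, G_v = 44
E_vv = 0, F_uv = 48, G_uu = 0
Brioschi: K = (det M1 - det M2) / (EG - F^2)^2 with the standard first/second-derivative matrices M1, M2.
M1 = [[-E_vv/2 + F_uv - G_uu/2, E_u/2, F_u - E_v/2], [F_v - G_u/2, E, F], [G_v/2, F, G]] = [[48, 18, 33/2], [24, 10, 33/4], [22, 33/4, 137/16]]; det M1 = 48
M2 = [[0, E_v/2, G_u/2], [E_v/2, E, F], [G_u/2, F, G]] = [[0, 0, 0], [0, 10, 33/4], [0, 33/4, 137/16]]; det M2 = 0
det M1 - det M2 = 48; K = 48 / (281/16)^2 = 12288/78961

Answer: K = 12288/78961


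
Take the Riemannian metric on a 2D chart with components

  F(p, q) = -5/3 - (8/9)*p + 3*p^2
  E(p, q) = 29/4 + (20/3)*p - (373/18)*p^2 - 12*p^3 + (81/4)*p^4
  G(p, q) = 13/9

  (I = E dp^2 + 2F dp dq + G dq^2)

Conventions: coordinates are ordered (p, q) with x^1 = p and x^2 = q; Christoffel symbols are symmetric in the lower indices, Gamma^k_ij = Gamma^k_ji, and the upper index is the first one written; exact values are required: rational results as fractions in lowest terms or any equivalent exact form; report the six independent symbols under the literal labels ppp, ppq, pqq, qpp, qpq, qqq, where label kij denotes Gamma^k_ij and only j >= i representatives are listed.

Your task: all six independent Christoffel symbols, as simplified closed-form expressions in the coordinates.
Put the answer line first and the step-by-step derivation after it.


Answer: Gamma_ppp = (1458*p^3 - 648*p^2 - 746*p + 120)/(729*p^4 - 432*p^3 - 746*p^2 + 240*p + 277), Gamma_ppq = 0, Gamma_pqq = 0, Gamma_qpp = (216*p - 32)/(729*p^4 - 432*p^3 - 746*p^2 + 240*p + 277), Gamma_qpq = 0, Gamma_qqq = 0

E = 29/4 + (20/3)*p - (373/18)*p^2 - 12*p^3 + (81/4)*p^4; F = -5/3 - (8/9)*p + 3*p^2; G = 13/9
Gamma^k_ij = (1/2) g^{kl} (d_i g_jl + d_j g_il - d_l g_ij), with g^inv = (1/(EG-F^2)) [[G, -F], [-F, E]]
first partials: E_p = 20/3 - (373/9)*p - 36*p^2 + 81*p^3, E_q = 0, F_p = -8/9 + 6*p, F_q = 0, G_p = 0, G_q = 0
D = EG - F^2 = 277/36 + (20/3)*p - (373/18)*p^2 - 12*p^3 + (81/4)*p^4
expanded: Gamma^p_pp = (G E_p - 2F F_p + F E_q)/(2D), Gamma^p_pq = (G E_q - F G_p)/(2D), Gamma^p_qq = (2G F_q - G G_p - F G_q)/(2D), Gamma^q_pp = (2E F_p - E E_q - F E_p)/(2D), Gamma^q_pq = (E G_p - F E_q)/(2D), Gamma^q_qq = (E G_q - 2F F_q + F G_p)/(2D); substitute and cancel common factors


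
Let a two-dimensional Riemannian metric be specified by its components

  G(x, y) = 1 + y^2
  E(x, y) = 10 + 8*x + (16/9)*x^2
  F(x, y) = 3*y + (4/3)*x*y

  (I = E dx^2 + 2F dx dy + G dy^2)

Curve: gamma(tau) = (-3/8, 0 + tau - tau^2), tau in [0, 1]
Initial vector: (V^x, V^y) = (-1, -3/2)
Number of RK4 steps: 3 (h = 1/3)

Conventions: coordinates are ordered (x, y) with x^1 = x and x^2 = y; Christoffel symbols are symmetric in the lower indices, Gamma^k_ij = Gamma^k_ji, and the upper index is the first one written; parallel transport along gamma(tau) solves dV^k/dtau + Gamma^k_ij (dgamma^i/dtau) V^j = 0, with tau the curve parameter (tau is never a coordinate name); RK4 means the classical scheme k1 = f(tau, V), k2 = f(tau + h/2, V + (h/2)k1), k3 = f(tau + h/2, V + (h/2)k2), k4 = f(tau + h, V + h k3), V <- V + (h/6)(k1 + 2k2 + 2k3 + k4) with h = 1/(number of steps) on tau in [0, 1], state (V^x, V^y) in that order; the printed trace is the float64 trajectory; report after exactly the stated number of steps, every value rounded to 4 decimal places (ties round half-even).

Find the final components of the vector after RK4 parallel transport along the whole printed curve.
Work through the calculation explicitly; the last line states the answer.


gamma'(tau) = (0, 1 - 2*tau); f(tau, V)^k = -Gamma^k_ij(gamma(tau)) gamma'^i(tau) V^j; h = 1/3; intermediate values shown to 6 dp
curve data and Christoffel symbols at the stage parameters:
  tau = 0.000000: gamma = (-0.375000, 0.000000), gamma' = (0.000000, 1.000000); Gamma_xxx = 0.459770, Gamma_xxy = 0.000000, Gamma_xyy = 0.344828, Gamma_yxx = 0.000000, Gamma_yxy = 0.000000, Gamma_yyy = 0.000000
  tau = 0.166667: gamma = (-0.375000, 0.138889), gamma' = (0.000000, 0.666667); Gamma_xxx = 0.458550, Gamma_xxy = 0.000000, Gamma_xyy = 0.343913, Gamma_yxx = 0.025475, Gamma_yxy = 0.000000, Gamma_yyy = 0.019106
  tau = 0.333333: gamma = (-0.375000, 0.222222), gamma' = (0.000000, 0.333333); Gamma_xxx = 0.456660, Gamma_xxy = 0.000000, Gamma_xyy = 0.342495, Gamma_yxx = 0.040592, Gamma_yxy = 0.000000, Gamma_yyy = 0.030444
  tau = 0.500000: gamma = (-0.375000, 0.250000), gamma' = (0.000000, 0.000000); Gamma_xxx = 0.455840, Gamma_xxy = 0.000000, Gamma_xyy = 0.341880, Gamma_yxx = 0.045584, Gamma_yxy = 0.000000, Gamma_yyy = 0.034188
  tau = 0.666667: gamma = (-0.375000, 0.222222), gamma' = (0.000000, -0.333333); Gamma_xxx = 0.456660, Gamma_xxy = 0.000000, Gamma_xyy = 0.342495, Gamma_yxx = 0.040592, Gamma_yxy = 0.000000, Gamma_yyy = 0.030444
  tau = 0.833333: gamma = (-0.375000, 0.138889), gamma' = (0.000000, -0.666667); Gamma_xxx = 0.458550, Gamma_xxy = 0.000000, Gamma_xyy = 0.343913, Gamma_yxx = 0.025475, Gamma_yxy = 0.000000, Gamma_yyy = 0.019106
  tau = 1.000000: gamma = (-0.375000, 0.000000), gamma' = (0.000000, -1.000000); Gamma_xxx = 0.459770, Gamma_xxy = 0.000000, Gamma_xyy = 0.344828, Gamma_yxx = 0.000000, Gamma_yxy = 0.000000, Gamma_yyy = 0.000000
step 0: V^x = -1.0000, V^y = -1.5000
step 1: k1 = (0.517241, 0.000000), k2 = (0.343913, 0.019106), k3 = (0.343182, 0.019066), k4 = (0.170522, 0.015157); V <- V + (h/6)(k1 + 2k2 + 2k3 + k4): V^x = -0.8854, V^y = -1.4949
step 2: k1 = (0.170667, 0.015170), k2 = (0.000000, 0.000000), k3 = (0.000000, 0.000000), k4 = (-0.170667, -0.015170); V <- V + (h/6)(k1 + 2k2 + 2k3 + k4): V^x = -0.8854, V^y = -1.4949
step 3: k1 = (-0.170667, -0.015170), k2 = (-0.343327, -0.019074), k3 = (-0.343476, -0.019082), k4 = (-0.517682, 0.000000); V <- V + (h/6)(k1 + 2k2 + 2k3 + k4): V^x = -1.0000, V^y = -1.5000

Answer: V^x = -1.0000, V^y = -1.5000


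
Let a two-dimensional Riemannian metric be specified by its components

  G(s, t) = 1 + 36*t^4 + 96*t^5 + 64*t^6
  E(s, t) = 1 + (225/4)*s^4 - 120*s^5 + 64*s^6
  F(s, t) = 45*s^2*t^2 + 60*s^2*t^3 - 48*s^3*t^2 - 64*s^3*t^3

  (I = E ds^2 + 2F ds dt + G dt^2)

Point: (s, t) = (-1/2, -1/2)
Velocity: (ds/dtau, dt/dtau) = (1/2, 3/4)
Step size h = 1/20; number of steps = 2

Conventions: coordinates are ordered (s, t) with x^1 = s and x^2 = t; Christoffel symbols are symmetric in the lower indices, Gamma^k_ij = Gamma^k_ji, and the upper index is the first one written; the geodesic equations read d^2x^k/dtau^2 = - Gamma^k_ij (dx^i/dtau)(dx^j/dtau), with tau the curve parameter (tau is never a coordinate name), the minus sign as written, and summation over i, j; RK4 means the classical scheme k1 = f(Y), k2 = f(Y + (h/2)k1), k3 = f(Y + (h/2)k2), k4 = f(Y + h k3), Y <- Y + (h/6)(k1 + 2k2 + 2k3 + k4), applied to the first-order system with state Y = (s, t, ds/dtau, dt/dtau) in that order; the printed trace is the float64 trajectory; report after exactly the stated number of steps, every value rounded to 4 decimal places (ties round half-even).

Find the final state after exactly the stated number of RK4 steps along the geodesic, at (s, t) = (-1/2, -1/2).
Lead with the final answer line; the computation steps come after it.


Answer: s = -0.4437, t = -0.4238, ds/dtau = 0.6397, dt/dtau = 0.7775

f(Y) = (ds/dtau, dt/dtau, -Gamma^s_ij Y'^i Y'^j, -Gamma^t_ij Y'^i Y'^j) with the Gammas evaluated at the stage position; h = 0.050000; intermediate values shown to 6 dp
step 0: s = -0.5000, t = -0.5000, ds/dtau = 0.5000, dt/dtau = 0.7500
step 1:
  k1: at (s, t) = (-0.500000, -0.500000), (ds/dtau, dt/dtau) = (0.500000, 0.750000); Gamma_sss = -4.078818, Gamma_sst = 0.000000, Gamma_stt = 0.000000, Gamma_tss = -0.709360, Gamma_tst = 0.000000, Gamma_ttt = 0.000000; k1 = (0.500000, 0.750000, 1.019704, 0.177340)
  k2: at (s, t) = (-0.487500, -0.481250), (ds/dtau, dt/dtau) = (0.525493, 0.754433); Gamma_sss = -4.106201, Gamma_sst = 0.000000, Gamma_stt = -0.068318, Gamma_tss = -0.754686, Gamma_tst = 0.000000, Gamma_ttt = -0.012556; k2 = (0.525493, 0.754433, 1.172781, 0.215547)
  k3: at (s, t) = (-0.486863, -0.481139), (ds/dtau, dt/dtau) = (0.529320, 0.755389); Gamma_sss = -4.107403, Gamma_sst = 0.000000, Gamma_stt = -0.068856, Gamma_tss = -0.757186, Gamma_tst = 0.000000, Gamma_ttt = -0.012693; k3 = (0.529320, 0.755389, 1.190099, 0.219391)
  k4: at (s, t) = (-0.473534, -0.462231), (ds/dtau, dt/dtau) = (0.559505, 0.760970); Gamma_sss = -4.131431, Gamma_sst = 0.000000, Gamma_stt = -0.138655, Gamma_tss = -0.802828, Gamma_tst = 0.000000, Gamma_ttt = -0.026944; k4 = (0.559505, 0.760970, 1.373618, 0.266924)
  Y <- Y + (h/6)(k1 + 2k2 + 2k3 + k4): s = -0.4736, t = -0.4622, ds/dtau = 0.5593, dt/dtau = 0.7610
step 2:
  k1: at (s, t) = (-0.473591, -0.462245), (ds/dtau, dt/dtau) = (0.559326, 0.760951); Gamma_sss = -4.131355, Gamma_sst = 0.000000, Gamma_stt = -0.138580, Gamma_tss = -0.802599, Gamma_tst = 0.000000, Gamma_ttt = -0.026922; k1 = (0.559326, 0.760951, 1.372719, 0.266679)
  k2: at (s, t) = (-0.459607, -0.443221), (ds/dtau, dt/dtau) = (0.593644, 0.767618); Gamma_sss = -4.149804, Gamma_sst = 0.000000, Gamma_stt = -0.209496, Gamma_tss = -0.847403, Gamma_tst = 0.000000, Gamma_ttt = -0.042780; k2 = (0.593644, 0.767618, 1.585887, 0.323843)
  k3: at (s, t) = (-0.458749, -0.443054), (ds/dtau, dt/dtau) = (0.598973, 0.769047); Gamma_sss = -4.150321, Gamma_sst = 0.000000, Gamma_stt = -0.210617, Gamma_tss = -0.851026, Gamma_tst = 0.000000, Gamma_ttt = -0.043187; k3 = (0.598973, 0.769047, 1.613571, 0.330864)
  k4: at (s, t) = (-0.443642, -0.423793), (ds/dtau, dt/dtau) = (0.640004, 0.777494); Gamma_sss = -4.159444, Gamma_sst = 0.000000, Gamma_stt = -0.283349, Gamma_tss = -0.896463, Gamma_tst = 0.000000, Gamma_ttt = -0.061069; k4 = (0.640004, 0.777494, 1.875014, 0.404112)
  Y <- Y + (h/6)(k1 + 2k2 + 2k3 + k4): s = -0.4437, t = -0.4238, ds/dtau = 0.6397, dt/dtau = 0.7775


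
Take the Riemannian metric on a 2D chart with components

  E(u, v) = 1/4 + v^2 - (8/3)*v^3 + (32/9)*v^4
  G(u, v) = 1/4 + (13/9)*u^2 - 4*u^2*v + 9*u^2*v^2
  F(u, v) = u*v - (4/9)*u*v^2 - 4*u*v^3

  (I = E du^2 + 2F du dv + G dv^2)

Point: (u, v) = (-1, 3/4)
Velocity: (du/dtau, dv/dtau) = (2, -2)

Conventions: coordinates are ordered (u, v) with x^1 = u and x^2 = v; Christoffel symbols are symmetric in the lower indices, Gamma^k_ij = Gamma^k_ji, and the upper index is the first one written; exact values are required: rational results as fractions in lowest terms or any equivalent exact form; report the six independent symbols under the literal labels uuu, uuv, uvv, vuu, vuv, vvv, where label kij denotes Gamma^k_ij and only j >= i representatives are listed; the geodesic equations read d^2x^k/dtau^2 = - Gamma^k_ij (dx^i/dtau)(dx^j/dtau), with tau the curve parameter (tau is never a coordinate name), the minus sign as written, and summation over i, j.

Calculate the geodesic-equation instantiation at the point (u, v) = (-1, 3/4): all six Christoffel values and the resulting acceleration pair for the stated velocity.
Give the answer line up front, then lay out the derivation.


Answer: Gamma_uuu = 171/88, Gamma_uuv = 22579/3784, Gamma_uvv = 656125/34056, Gamma_vuu = -117/88, Gamma_vuv = -10669/3784, Gamma_vvv = -18259/3784; accelerations (d^2u/dtau^2, d^2v/dtau^2) = (-157940/4257, 976/473)

E = 13/16, F = 19/16, G = 541/144 at the point
E_u = 0, E_v = 3, F_u = -19/16, F_v = 77/12, G_u = -505/72, G_v = 19/2
EG - F^2 = 473/288;  g^inv = (288/473) * [[541/144, -19/16], [-19/16, 13/16]]
first-kind symbols [ij,l] = (1/2)(d_i g_jl + d_j g_il - d_l g_ij): [uu,u] = E_u/2 = 0, [uu,v] = F_u - E_v/2 = -43/16, [uv,u] = E_v/2 = 3/2, [uv,v] = G_u/2 = -505/144, [vv,u] = F_v - G_u/2 = 1429/144, [vv,v] = G_v/2 = 19/4
Gamma^u_ij = (G*[ij,u] - F*[ij,v])/(EG - F^2), Gamma^v_ij = (E*[ij,v] - F*[ij,u])/(EG - F^2)
Gamma_uuu = 171/88, Gamma_uuv = 22579/3784, Gamma_uvv = 656125/34056, Gamma_vuu = -117/88, Gamma_vuv = -10669/3784, Gamma_vvv = -18259/3784
d^2u/dtau^2 = -(Gamma_uuu*(2)^2 + 2*Gamma_uuv*(2)*(-2) + Gamma_uvv*(-2)^2) = -157940/4257
d^2v/dtau^2 = -(Gamma_vuu*(2)^2 + 2*Gamma_vuv*(2)*(-2) + Gamma_vvv*(-2)^2) = 976/473


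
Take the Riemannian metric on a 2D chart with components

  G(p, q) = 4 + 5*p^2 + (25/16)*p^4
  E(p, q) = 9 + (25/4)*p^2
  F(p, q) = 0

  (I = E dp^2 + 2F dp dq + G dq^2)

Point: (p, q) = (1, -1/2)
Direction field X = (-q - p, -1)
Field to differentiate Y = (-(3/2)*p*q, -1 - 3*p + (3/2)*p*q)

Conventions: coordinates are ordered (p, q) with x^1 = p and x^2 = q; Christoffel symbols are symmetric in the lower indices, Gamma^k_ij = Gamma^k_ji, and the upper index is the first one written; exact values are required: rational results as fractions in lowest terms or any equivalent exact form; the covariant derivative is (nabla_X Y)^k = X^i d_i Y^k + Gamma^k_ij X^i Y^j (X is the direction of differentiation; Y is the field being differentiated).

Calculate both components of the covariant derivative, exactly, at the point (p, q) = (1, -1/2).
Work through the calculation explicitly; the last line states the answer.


E = 61/4, F = 0, G = 169/16 at the point
E_p = 25/2, E_q = 0, F_p = 0, F_q = 0, G_p = 65/4, G_q = 0
EG - F^2 = 10309/64;  g^inv = (64/10309) * [[169/16, 0], [0, 61/4]]
first-kind symbols [ij,l] = (1/2)(d_i g_jl + d_j g_il - d_l g_ij): [pp,p] = E_p/2 = 25/4, [pp,q] = F_p - E_q/2 = 0, [pq,p] = E_q/2 = 0, [pq,q] = G_p/2 = 65/8, [qq,p] = F_q - G_p/2 = -65/8, [qq,q] = G_q/2 = 0
Gamma^p_ij = (G*[ij,p] - F*[ij,q])/(EG - F^2), Gamma^q_ij = (E*[ij,q] - F*[ij,p])/(EG - F^2)
Gamma_ppp = 25/61, Gamma_ppq = 0, Gamma_pqq = -65/122, Gamma_qpp = 0, Gamma_qpq = 10/13, Gamma_qqq = 0
X = (-1/2, -1), Y = (3/4, -19/4) at the point

Answer: (nabla_X Y)^p = -761/488, (nabla_X Y)^q = 13/8


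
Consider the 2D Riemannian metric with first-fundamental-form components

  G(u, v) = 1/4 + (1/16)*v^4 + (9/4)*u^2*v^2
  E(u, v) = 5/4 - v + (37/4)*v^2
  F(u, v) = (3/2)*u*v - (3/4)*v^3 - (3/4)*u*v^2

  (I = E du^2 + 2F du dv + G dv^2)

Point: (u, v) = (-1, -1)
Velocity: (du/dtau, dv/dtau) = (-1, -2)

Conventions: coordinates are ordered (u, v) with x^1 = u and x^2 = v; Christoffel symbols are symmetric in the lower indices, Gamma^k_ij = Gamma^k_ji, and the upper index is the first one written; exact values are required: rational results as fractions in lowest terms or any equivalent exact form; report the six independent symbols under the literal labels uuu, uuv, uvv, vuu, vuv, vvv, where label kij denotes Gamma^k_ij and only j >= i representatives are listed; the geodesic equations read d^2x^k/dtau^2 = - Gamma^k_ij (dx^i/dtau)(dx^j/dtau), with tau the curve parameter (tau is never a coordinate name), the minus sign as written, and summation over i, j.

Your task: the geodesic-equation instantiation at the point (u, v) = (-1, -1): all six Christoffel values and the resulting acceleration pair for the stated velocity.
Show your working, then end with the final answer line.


E = 23/2, F = 3, G = 41/16 at the point
E_u = 0, E_v = -39/2, F_u = -9/4, F_v = -21/4, G_u = -9/2, G_v = -19/4
EG - F^2 = 655/32;  g^inv = (32/655) * [[41/16, -3], [-3, 23/2]]
first-kind symbols [ij,l] = (1/2)(d_i g_jl + d_j g_il - d_l g_ij): [uu,u] = E_u/2 = 0, [uu,v] = F_u - E_v/2 = 15/2, [uv,u] = E_v/2 = -39/4, [uv,v] = G_u/2 = -9/4, [vv,u] = F_v - G_u/2 = -3, [vv,v] = G_v/2 = -19/8
Gamma^u_ij = (G*[ij,u] - F*[ij,v])/(EG - F^2), Gamma^v_ij = (E*[ij,v] - F*[ij,u])/(EG - F^2)
Gamma_uuu = -144/131, Gamma_uuv = -1167/1310, Gamma_uvv = -18/655, Gamma_vuu = 552/131, Gamma_vuv = 108/655, Gamma_vvv = -586/655
d^2u/dtau^2 = -(Gamma_uuu*(-1)^2 + 2*Gamma_uuv*(-1)*(-2) + Gamma_uvv*(-2)^2) = 3126/655
d^2v/dtau^2 = -(Gamma_vuu*(-1)^2 + 2*Gamma_vuv*(-1)*(-2) + Gamma_vvv*(-2)^2) = -848/655

Answer: Gamma_uuu = -144/131, Gamma_uuv = -1167/1310, Gamma_uvv = -18/655, Gamma_vuu = 552/131, Gamma_vuv = 108/655, Gamma_vvv = -586/655; accelerations (d^2u/dtau^2, d^2v/dtau^2) = (3126/655, -848/655)


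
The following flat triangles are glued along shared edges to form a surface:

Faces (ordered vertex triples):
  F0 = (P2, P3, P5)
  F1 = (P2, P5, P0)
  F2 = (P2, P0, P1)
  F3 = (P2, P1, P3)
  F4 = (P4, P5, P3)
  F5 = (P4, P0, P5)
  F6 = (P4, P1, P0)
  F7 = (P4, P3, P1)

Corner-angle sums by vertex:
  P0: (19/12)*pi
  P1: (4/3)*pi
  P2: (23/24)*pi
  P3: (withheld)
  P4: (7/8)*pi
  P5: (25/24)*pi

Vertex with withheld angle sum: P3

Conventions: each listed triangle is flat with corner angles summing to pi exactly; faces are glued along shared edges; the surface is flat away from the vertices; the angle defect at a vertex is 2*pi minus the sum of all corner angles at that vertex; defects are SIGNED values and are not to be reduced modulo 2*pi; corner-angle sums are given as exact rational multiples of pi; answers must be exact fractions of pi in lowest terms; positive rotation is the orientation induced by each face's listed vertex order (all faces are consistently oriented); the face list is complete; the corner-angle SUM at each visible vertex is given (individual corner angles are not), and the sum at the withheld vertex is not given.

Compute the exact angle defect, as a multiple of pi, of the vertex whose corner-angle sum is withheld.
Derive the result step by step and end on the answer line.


V = 6, E = 12, F = 8; chi = V - E + F = 2
Gauss-Bonnet: total defect = 2*pi*chi = 4*pi; visible defects sum to (101/24)*pi

Answer: defect(P3) = (-5/24)*pi


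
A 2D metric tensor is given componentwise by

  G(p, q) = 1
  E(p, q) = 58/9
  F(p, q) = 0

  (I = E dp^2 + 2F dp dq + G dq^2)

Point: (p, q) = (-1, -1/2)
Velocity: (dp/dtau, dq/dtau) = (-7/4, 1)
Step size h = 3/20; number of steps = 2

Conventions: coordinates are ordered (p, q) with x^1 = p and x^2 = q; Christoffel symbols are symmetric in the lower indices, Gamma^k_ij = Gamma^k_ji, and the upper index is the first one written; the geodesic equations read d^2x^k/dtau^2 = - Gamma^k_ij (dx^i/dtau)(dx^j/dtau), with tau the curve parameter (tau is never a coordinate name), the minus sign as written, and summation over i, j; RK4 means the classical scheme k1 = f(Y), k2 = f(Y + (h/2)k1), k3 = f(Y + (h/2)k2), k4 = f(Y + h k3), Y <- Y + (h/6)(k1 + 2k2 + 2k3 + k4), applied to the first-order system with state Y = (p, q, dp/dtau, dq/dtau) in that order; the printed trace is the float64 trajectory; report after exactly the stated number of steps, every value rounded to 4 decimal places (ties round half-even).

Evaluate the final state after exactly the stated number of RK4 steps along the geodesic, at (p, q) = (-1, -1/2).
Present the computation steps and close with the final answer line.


f(Y) = (dp/dtau, dq/dtau, -Gamma^p_ij Y'^i Y'^j, -Gamma^q_ij Y'^i Y'^j) with the Gammas evaluated at the stage position; h = 0.150000; intermediate values shown to 6 dp
step 0: p = -1.0000, q = -0.5000, dp/dtau = -1.7500, dq/dtau = 1.0000
step 1:
  k1: at (p, q) = (-1.000000, -0.500000), (dp/dtau, dq/dtau) = (-1.750000, 1.000000); Gamma_ppp = 0.000000, Gamma_ppq = 0.000000, Gamma_pqq = 0.000000, Gamma_qpp = 0.000000, Gamma_qpq = 0.000000, Gamma_qqq = 0.000000; k1 = (-1.750000, 1.000000, 0.000000, 0.000000)
  k2: at (p, q) = (-1.131250, -0.425000), (dp/dtau, dq/dtau) = (-1.750000, 1.000000); Gamma_ppp = 0.000000, Gamma_ppq = 0.000000, Gamma_pqq = 0.000000, Gamma_qpp = 0.000000, Gamma_qpq = 0.000000, Gamma_qqq = 0.000000; k2 = (-1.750000, 1.000000, 0.000000, 0.000000)
  k3: at (p, q) = (-1.131250, -0.425000), (dp/dtau, dq/dtau) = (-1.750000, 1.000000); Gamma_ppp = 0.000000, Gamma_ppq = 0.000000, Gamma_pqq = 0.000000, Gamma_qpp = 0.000000, Gamma_qpq = 0.000000, Gamma_qqq = 0.000000; k3 = (-1.750000, 1.000000, 0.000000, 0.000000)
  k4: at (p, q) = (-1.262500, -0.350000), (dp/dtau, dq/dtau) = (-1.750000, 1.000000); Gamma_ppp = 0.000000, Gamma_ppq = 0.000000, Gamma_pqq = 0.000000, Gamma_qpp = 0.000000, Gamma_qpq = 0.000000, Gamma_qqq = 0.000000; k4 = (-1.750000, 1.000000, 0.000000, 0.000000)
  Y <- Y + (h/6)(k1 + 2k2 + 2k3 + k4): p = -1.2625, q = -0.3500, dp/dtau = -1.7500, dq/dtau = 1.0000
step 2:
  k1: at (p, q) = (-1.262500, -0.350000), (dp/dtau, dq/dtau) = (-1.750000, 1.000000); Gamma_ppp = 0.000000, Gamma_ppq = 0.000000, Gamma_pqq = 0.000000, Gamma_qpp = 0.000000, Gamma_qpq = 0.000000, Gamma_qqq = 0.000000; k1 = (-1.750000, 1.000000, 0.000000, 0.000000)
  k2: at (p, q) = (-1.393750, -0.275000), (dp/dtau, dq/dtau) = (-1.750000, 1.000000); Gamma_ppp = 0.000000, Gamma_ppq = 0.000000, Gamma_pqq = 0.000000, Gamma_qpp = 0.000000, Gamma_qpq = 0.000000, Gamma_qqq = 0.000000; k2 = (-1.750000, 1.000000, 0.000000, 0.000000)
  k3: at (p, q) = (-1.393750, -0.275000), (dp/dtau, dq/dtau) = (-1.750000, 1.000000); Gamma_ppp = 0.000000, Gamma_ppq = 0.000000, Gamma_pqq = 0.000000, Gamma_qpp = 0.000000, Gamma_qpq = 0.000000, Gamma_qqq = 0.000000; k3 = (-1.750000, 1.000000, 0.000000, 0.000000)
  k4: at (p, q) = (-1.525000, -0.200000), (dp/dtau, dq/dtau) = (-1.750000, 1.000000); Gamma_ppp = 0.000000, Gamma_ppq = 0.000000, Gamma_pqq = 0.000000, Gamma_qpp = 0.000000, Gamma_qpq = 0.000000, Gamma_qqq = 0.000000; k4 = (-1.750000, 1.000000, 0.000000, 0.000000)
  Y <- Y + (h/6)(k1 + 2k2 + 2k3 + k4): p = -1.5250, q = -0.2000, dp/dtau = -1.7500, dq/dtau = 1.0000

Answer: p = -1.5250, q = -0.2000, dp/dtau = -1.7500, dq/dtau = 1.0000
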